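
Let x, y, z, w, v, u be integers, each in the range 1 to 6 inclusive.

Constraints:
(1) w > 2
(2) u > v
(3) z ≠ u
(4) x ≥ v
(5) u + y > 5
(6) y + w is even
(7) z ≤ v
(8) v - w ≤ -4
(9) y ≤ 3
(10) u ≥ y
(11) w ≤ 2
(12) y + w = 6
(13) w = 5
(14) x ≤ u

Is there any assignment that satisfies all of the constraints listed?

From constraint 9: y ≤ 3. From constraint 11: w ≤ 2. Hence y + w ≤ 5. But constraint 12 requires y + w = 6, and 6 > 5. Contradiction.

Unsatisfiable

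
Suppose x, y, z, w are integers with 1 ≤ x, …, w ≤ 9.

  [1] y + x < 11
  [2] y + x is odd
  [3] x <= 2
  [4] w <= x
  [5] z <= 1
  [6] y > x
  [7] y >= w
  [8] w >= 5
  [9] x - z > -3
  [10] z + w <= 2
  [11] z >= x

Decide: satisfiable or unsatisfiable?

Unsatisfiable

From constraints 4 and 8: x ≥ w and w ≥ 5, so x ≥ 5. From constraints 5 and 11: x ≤ z and z ≤ 1, so x ≤ 1. But 1 < 5, so no value of x works.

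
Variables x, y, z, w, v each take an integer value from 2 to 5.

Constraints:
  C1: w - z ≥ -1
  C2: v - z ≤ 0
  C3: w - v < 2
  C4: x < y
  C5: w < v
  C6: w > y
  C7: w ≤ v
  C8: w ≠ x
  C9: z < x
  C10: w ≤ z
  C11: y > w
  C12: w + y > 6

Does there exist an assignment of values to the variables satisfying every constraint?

Constraints 2, 4, 5, 6, and 9 give y < w, w < v, v ≤ z, z < x, x < y. Chaining: y < w < v ≤ z < x < y, which forces y < y — impossible.

Unsatisfiable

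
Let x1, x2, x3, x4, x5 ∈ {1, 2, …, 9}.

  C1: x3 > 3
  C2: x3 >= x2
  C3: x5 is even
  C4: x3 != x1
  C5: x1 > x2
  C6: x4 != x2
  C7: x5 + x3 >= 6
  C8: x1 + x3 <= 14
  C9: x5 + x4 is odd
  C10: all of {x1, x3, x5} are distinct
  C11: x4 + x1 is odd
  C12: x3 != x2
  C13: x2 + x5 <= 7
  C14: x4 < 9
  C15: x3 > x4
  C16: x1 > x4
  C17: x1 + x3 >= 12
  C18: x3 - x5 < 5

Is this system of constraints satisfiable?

Setting (x1, x2, x3, x4, x5) = (8, 4, 6, 1, 2) satisfies everything: constraint 7: x5 + x3 = 8; constraint 8: x1 + x3 = 14, and the others follow.

Satisfiable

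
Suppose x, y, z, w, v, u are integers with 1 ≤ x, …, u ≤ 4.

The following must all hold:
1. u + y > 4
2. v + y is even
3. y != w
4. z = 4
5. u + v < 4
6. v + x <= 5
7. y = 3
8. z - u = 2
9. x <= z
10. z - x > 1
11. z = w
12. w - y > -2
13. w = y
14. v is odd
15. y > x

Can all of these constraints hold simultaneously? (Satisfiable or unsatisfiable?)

Constraint 4 fixes z = 4 and constraint 7 fixes y = 3. Constraints 11 and 13 give z = w = y, so z = y. But 4 ≠ 3 — contradiction.

Unsatisfiable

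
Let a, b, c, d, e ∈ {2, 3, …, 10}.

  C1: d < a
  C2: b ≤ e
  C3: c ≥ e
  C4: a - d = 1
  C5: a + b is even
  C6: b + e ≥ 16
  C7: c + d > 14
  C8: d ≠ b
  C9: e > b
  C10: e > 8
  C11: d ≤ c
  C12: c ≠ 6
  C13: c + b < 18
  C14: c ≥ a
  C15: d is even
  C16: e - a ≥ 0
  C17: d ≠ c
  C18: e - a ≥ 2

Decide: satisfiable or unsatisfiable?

Setting (a, b, c, d, e) = (7, 7, 10, 6, 9) satisfies everything: constraint 4: a - d = 1; constraint 6: b + e = 16, and the others follow.

Satisfiable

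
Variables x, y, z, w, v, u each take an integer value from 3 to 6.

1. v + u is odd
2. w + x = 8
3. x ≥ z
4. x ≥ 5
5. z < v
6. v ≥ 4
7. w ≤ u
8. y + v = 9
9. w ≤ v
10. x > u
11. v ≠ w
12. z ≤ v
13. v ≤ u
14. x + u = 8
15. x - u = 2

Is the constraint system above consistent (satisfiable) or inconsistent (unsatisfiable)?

From constraint 4: x ≥ 5. From constraints 6 and 13: u ≥ v ≥ 4. Hence x + u ≥ 9. But constraint 14 requires x + u = 8, and 8 < 9. Contradiction.

Unsatisfiable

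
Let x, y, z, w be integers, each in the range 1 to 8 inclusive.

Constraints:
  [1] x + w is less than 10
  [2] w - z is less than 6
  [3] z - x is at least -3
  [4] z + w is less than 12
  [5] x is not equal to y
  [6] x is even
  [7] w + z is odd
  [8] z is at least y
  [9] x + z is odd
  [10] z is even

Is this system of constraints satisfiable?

Unsatisfiable

Constraint 6 makes x even and constraint 10 makes z even, so x + z must be even. Constraint 9 says x + z is odd — contradiction.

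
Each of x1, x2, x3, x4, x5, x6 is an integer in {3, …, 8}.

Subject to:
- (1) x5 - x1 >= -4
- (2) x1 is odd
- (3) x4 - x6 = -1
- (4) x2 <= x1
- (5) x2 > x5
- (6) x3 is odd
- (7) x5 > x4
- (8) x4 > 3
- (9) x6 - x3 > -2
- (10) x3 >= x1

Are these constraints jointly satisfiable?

Satisfiable

Try x1 = 7, x2 = 7, x3 = 7, x4 = 5, x5 = 6, x6 = 6.
Check constraint 1: x5 - x1 = -1; constraint 3: x4 - x6 = -1; constraint 9: x6 - x3 = -1. The remaining constraints are straightforward to verify.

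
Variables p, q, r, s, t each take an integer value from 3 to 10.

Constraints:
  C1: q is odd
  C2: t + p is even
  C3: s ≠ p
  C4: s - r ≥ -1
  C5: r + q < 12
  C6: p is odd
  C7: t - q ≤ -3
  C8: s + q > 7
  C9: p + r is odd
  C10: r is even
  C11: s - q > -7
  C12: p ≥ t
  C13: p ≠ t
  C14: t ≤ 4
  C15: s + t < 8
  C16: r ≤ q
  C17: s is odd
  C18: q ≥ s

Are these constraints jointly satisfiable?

Satisfiable

Setting (p, q, r, s, t) = (7, 7, 4, 3, 3) satisfies everything: constraint 4: s - r = -1; constraint 5: r + q = 11; constraint 7: t - q = -4, and the others follow.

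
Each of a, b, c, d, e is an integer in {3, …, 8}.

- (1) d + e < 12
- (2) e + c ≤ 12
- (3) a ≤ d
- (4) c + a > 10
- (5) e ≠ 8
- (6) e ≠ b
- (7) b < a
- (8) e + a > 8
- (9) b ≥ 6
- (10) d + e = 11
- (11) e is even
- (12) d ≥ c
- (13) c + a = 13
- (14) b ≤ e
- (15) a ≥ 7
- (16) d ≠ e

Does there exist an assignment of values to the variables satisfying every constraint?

Unsatisfiable

From constraints 3 and 15: d ≥ a ≥ 7. From constraints 9 and 14: e ≥ b ≥ 6. Hence d + e ≥ 13. But constraint 10 requires d + e = 11, and 11 < 13. Contradiction.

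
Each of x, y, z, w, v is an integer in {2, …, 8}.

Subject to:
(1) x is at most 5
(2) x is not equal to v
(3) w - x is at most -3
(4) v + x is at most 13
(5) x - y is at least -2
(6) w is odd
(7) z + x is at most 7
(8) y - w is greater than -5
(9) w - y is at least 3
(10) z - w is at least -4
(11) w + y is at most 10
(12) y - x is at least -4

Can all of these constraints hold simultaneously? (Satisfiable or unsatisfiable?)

Constraints 3, 9, and 12 give w − y ≥ 3, y − x ≥ -4, x − w ≥ 3.
Adding all 3 inequalities: the left sides telescope to 0, and the right sides sum to 3 + (-4) + 3 = 2. So 0 ≥ 2, which is false.

Unsatisfiable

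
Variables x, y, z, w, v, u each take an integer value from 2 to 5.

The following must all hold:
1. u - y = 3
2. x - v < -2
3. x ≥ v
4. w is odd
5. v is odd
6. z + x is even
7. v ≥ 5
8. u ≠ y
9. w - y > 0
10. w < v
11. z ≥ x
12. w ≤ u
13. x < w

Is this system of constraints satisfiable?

Unsatisfiable

Constraints 3, 10, and 13 give v ≤ x, x < w, w < v. Chaining: v ≤ x < w < v, which forces v < v — impossible.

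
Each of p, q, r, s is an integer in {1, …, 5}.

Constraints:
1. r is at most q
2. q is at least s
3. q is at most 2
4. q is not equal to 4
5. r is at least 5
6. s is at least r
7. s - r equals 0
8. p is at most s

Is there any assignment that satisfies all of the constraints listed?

Unsatisfiable

From constraints 5 and 6: s ≥ r and r ≥ 5, so s ≥ 5. From constraints 2 and 3: s ≤ q and q ≤ 2, so s ≤ 2. But 2 < 5, so no value of s works.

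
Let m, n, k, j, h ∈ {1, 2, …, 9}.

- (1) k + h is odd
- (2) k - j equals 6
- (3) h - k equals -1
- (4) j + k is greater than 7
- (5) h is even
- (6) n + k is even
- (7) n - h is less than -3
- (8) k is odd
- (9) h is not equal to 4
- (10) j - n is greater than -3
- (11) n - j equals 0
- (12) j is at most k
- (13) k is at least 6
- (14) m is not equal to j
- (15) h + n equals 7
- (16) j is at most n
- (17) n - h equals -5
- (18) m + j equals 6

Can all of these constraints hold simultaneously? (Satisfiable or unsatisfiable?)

The assignment m = 5, n = 1, k = 7, j = 1, h = 6 works:
  constraint 2 holds since k - j = 6.
  constraint 3 holds since h - k = -1.
The rest check out directly.

Satisfiable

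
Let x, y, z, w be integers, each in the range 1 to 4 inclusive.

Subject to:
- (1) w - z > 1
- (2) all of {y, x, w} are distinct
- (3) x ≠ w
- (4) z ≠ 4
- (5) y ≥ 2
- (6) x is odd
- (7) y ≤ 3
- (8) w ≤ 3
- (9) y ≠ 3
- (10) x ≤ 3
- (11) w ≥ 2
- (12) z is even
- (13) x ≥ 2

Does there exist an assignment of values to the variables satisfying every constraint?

Constraints 5, 7, 8, 10, 11, and 13 confine each of y, x, w to the 2 values {2, 3}.
Constraint 2 requires all 3 of them to be distinct, but only 2 values are available — impossible by the pigeonhole principle.

Unsatisfiable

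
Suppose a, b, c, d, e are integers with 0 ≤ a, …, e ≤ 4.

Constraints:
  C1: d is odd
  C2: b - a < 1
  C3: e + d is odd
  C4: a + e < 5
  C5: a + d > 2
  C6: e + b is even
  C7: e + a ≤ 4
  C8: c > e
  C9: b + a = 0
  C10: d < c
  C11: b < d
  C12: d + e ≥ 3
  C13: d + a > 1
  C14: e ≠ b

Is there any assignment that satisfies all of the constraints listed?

Satisfiable

The assignment a = 0, b = 0, c = 4, d = 3, e = 2 works:
  constraint 2 holds since b - a = 0.
  constraint 4 holds since a + e = 2.
The rest check out directly.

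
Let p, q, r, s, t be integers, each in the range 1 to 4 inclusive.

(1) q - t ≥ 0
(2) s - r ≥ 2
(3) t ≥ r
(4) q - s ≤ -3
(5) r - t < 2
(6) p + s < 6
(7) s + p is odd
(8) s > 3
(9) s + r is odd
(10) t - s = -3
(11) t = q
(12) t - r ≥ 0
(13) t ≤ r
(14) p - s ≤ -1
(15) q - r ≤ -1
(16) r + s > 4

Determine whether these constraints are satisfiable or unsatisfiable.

Constraints 1, 12, and 15 give q − t ≥ 0, t − r ≥ 0, r − q ≥ 1.
Adding all 3 inequalities: the left sides telescope to 0, and the right sides sum to 0 + 0 + 1 = 1. So 0 ≥ 1, which is false.

Unsatisfiable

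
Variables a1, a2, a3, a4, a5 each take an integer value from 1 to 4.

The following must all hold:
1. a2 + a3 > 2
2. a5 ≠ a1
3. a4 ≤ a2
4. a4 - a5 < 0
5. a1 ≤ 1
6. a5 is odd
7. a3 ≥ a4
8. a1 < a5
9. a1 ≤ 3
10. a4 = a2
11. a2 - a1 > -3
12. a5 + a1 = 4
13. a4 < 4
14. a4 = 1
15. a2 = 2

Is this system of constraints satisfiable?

Constraint 14 fixes a4 = 1 and constraint 15 fixes a2 = 2, but constraint 10 requires a4 = a2. Since 1 ≠ 2, contradiction.

Unsatisfiable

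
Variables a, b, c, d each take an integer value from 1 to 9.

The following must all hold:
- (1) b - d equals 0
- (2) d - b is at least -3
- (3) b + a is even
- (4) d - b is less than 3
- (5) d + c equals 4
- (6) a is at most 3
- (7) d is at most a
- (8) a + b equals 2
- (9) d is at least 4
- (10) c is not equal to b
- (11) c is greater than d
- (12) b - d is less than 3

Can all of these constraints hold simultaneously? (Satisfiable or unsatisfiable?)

Unsatisfiable

From constraints 7 and 9: a ≥ d and d ≥ 4, so a ≥ 4. From constraint 6: a ≤ 3. But 3 < 4, so no value of a works.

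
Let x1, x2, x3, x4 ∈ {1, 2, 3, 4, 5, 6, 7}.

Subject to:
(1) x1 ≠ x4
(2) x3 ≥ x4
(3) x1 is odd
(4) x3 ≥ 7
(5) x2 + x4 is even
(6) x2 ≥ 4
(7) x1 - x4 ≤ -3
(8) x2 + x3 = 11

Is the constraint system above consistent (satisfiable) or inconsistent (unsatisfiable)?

Satisfiable

Take x1 = 3, x2 = 4, x3 = 7, x4 = 6. Then constraint 3: x1 = 3 is odd; constraint 7: x1 - x4 = -3; constraint 8: x2 + x3 = 11, and every other listed constraint is also met.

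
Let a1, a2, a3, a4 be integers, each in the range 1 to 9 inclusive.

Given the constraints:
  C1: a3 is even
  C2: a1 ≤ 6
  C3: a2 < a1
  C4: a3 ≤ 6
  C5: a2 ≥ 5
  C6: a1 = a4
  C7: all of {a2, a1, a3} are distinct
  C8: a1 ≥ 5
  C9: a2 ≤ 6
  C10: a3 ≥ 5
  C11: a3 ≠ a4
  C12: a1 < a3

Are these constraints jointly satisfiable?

Unsatisfiable

Constraints 2, 4, 5, 8, 9, and 10 confine each of a2, a1, a3 to the 2 values {5, 6}.
Constraint 7 requires all 3 of them to be distinct, but only 2 values are available — impossible by the pigeonhole principle.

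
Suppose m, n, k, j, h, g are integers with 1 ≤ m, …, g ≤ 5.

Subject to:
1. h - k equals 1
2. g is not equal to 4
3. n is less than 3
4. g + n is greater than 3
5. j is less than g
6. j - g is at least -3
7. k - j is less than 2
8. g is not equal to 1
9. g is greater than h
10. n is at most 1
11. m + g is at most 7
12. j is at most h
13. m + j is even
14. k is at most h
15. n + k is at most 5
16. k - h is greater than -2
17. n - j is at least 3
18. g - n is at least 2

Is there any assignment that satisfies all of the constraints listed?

Unsatisfiable

Constraints 6, 17, and 18 give j − g ≥ -3, g − n ≥ 2, n − j ≥ 3.
Adding all 3 inequalities: the left sides telescope to 0, and the right sides sum to (-3) + 2 + 3 = 2. So 0 ≥ 2, which is false.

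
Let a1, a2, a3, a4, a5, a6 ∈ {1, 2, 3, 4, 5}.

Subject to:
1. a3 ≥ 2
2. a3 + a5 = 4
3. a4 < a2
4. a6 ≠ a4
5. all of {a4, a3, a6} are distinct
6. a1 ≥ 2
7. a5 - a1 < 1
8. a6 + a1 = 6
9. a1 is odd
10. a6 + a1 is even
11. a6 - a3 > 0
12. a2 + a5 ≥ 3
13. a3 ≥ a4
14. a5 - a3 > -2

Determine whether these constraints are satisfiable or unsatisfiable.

Satisfiable

Setting (a1, a2, a3, a4, a5, a6) = (3, 2, 2, 1, 2, 3) satisfies everything: constraint 2: a3 + a5 = 4; constraint 7: a5 - a1 = -1, and the others follow.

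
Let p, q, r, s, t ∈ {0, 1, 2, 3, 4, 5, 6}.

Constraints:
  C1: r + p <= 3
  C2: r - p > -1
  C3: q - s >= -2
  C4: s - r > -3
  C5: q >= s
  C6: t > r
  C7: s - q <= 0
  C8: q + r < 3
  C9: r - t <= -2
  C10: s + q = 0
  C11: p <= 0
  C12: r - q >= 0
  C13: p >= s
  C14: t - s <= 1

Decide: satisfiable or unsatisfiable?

Constraints 7, 9, 12, and 14 give s − t ≥ -1, t − r ≥ 2, r − q ≥ 0, q − s ≥ 0.
Adding all 4 inequalities: the left sides telescope to 0, and the right sides sum to (-1) + 2 + 0 + 0 = 1. So 0 ≥ 1, which is false.

Unsatisfiable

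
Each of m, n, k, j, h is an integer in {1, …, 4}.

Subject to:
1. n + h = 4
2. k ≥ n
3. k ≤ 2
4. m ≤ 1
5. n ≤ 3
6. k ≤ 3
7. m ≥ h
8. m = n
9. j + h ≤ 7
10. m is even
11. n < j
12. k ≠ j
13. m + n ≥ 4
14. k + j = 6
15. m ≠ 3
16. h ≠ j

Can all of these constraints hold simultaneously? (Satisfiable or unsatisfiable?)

From constraints 2 and 3: n ≤ k ≤ 2. From constraints 4 and 7: h ≤ m ≤ 1. Hence n + h ≤ 3. But constraint 1 requires n + h = 4, and 4 > 3. Contradiction.

Unsatisfiable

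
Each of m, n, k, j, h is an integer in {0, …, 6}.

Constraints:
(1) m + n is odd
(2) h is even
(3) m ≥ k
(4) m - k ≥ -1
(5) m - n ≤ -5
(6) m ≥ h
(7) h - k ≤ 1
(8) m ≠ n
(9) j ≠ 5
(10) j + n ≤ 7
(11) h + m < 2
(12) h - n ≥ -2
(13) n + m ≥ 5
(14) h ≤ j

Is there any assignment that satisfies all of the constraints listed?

Unsatisfiable

Constraints 4, 5, 7, and 12 give k − h ≥ -1, h − n ≥ -2, n − m ≥ 5, m − k ≥ -1.
Adding all 4 inequalities: the left sides telescope to 0, and the right sides sum to (-1) + (-2) + 5 + (-1) = 1. So 0 ≥ 1, which is false.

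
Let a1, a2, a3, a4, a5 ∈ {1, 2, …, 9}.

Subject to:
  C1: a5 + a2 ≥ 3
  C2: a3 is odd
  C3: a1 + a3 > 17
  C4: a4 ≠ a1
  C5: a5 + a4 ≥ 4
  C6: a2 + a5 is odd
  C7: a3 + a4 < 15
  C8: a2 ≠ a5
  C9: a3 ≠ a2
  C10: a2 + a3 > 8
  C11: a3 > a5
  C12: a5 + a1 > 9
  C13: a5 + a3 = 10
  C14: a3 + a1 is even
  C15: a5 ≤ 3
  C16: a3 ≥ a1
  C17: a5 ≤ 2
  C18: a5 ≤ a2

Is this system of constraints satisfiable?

Setting (a1, a2, a3, a4, a5) = (9, 2, 9, 3, 1) satisfies everything: constraint 1: a5 + a2 = 3; constraint 3: a1 + a3 = 18, and the others follow.

Satisfiable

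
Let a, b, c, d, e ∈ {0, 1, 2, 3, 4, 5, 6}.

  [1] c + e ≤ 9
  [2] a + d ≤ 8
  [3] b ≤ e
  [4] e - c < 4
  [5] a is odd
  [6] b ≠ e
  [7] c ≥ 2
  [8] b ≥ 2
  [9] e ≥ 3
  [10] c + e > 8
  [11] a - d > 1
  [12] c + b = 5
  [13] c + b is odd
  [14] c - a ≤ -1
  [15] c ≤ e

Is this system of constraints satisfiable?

Satisfiable

One satisfying assignment is a = 5, b = 2, c = 3, d = 3, e = 6.
For the less obvious constraints — constraint 1: c + e = 9; constraint 2: a + d = 8; constraint 4: e - c = 3 — and the others hold by inspection.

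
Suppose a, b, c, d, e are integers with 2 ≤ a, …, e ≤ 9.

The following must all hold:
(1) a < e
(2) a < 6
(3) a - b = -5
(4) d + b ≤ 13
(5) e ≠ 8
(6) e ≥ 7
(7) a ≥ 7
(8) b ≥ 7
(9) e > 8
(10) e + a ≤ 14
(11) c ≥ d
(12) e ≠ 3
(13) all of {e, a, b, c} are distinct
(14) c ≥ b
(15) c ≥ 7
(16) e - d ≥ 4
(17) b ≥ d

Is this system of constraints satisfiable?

Unsatisfiable

Constraints 6, 7, 8, and 15 confine each of e, a, b, c to the 3 values {7, …, 9} (the domain already gives each ≤ 9).
Constraint 13 requires all 4 of them to be distinct, but only 3 values are available — impossible by the pigeonhole principle.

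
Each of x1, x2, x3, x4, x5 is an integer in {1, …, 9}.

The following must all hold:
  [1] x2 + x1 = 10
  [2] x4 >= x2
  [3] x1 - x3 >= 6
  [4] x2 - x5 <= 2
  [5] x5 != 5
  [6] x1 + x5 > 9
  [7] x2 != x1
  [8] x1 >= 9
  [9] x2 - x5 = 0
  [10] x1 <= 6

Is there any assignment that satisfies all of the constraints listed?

Unsatisfiable

From constraint 8: x1 ≥ 9. From constraint 10: x1 ≤ 6. But 6 < 9, so no value of x1 works.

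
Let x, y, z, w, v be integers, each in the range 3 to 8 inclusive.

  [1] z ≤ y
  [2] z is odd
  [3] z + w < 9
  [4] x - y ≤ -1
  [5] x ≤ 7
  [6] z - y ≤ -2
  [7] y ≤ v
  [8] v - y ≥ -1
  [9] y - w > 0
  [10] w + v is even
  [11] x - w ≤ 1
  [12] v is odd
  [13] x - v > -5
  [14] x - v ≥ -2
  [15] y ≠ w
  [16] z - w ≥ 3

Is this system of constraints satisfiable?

Constraints 6, 8, 11, 14, and 16 give w − x ≥ -1, x − v ≥ -2, v − y ≥ -1, y − z ≥ 2, z − w ≥ 3.
Adding all 5 inequalities: the left sides telescope to 0, and the right sides sum to (-1) + (-2) + (-1) + 2 + 3 = 1. So 0 ≥ 1, which is false.

Unsatisfiable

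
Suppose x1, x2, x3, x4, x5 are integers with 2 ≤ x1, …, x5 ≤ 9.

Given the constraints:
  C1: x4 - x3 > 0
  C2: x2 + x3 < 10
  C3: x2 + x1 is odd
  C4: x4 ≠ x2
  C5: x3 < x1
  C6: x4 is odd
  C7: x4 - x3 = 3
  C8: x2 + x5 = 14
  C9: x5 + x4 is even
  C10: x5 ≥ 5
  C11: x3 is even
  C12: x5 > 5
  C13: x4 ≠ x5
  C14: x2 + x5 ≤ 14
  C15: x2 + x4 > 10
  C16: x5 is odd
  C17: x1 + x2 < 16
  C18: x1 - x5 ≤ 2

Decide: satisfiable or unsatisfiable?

Satisfiable

Setting (x1, x2, x3, x4, x5) = (8, 7, 2, 5, 7) satisfies everything: constraint 1: x4 - x3 = 3; constraint 2: x2 + x3 = 9; constraint 7: x4 - x3 = 3, and the others follow.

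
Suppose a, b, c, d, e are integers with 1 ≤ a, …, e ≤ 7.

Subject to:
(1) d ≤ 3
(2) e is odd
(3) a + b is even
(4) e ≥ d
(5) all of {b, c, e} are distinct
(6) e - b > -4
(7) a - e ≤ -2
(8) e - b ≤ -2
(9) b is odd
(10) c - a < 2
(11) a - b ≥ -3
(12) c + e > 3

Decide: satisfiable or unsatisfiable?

Constraints 7, 8, and 11 give a − b ≥ -3, b − e ≥ 2, e − a ≥ 2.
Adding all 3 inequalities: the left sides telescope to 0, and the right sides sum to (-3) + 2 + 2 = 1. So 0 ≥ 1, which is false.

Unsatisfiable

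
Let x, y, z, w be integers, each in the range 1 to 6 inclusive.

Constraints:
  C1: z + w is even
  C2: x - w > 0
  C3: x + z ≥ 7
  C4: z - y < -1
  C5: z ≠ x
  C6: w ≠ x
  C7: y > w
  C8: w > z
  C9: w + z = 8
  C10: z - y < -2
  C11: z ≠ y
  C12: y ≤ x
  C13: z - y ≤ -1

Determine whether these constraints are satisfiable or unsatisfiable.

The assignment x = 6, y = 6, z = 3, w = 5 works:
  constraint 2 holds since x - w = 1.
  constraint 3 holds since x + z = 9.
The rest check out directly.

Satisfiable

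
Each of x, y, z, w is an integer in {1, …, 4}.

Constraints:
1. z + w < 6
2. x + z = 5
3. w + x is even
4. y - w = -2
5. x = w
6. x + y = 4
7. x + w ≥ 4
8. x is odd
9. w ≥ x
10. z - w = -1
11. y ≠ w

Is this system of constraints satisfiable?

Satisfiable

The assignment x = 3, y = 1, z = 2, w = 3 works:
  constraint 1 holds since z + w = 5.
  constraint 2 holds since x + z = 5.
The rest check out directly.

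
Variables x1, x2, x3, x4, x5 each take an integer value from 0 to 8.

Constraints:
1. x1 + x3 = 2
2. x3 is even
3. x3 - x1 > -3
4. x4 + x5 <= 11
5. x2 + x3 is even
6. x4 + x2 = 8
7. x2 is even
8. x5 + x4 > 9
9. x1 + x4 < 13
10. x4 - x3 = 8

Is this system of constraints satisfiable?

Satisfiable

Take x1 = 2, x2 = 0, x3 = 0, x4 = 8, x5 = 3. Then constraint 1: x1 + x3 = 2; constraint 3: x3 - x1 = -2; constraint 4: x4 + x5 = 11, and every other listed constraint is also met.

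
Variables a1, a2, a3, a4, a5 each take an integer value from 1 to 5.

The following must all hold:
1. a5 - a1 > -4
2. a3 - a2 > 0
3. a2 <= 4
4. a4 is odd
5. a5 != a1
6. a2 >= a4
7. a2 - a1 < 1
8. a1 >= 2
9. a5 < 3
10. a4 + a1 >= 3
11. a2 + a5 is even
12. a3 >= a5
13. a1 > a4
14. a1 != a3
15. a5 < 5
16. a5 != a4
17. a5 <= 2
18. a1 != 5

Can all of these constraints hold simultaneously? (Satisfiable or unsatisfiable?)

Try a1 = 3, a2 = 2, a3 = 5, a4 = 1, a5 = 2.
Check constraint 1: a5 - a1 = -1; constraint 2: a3 - a2 = 3. The remaining constraints are straightforward to verify.

Satisfiable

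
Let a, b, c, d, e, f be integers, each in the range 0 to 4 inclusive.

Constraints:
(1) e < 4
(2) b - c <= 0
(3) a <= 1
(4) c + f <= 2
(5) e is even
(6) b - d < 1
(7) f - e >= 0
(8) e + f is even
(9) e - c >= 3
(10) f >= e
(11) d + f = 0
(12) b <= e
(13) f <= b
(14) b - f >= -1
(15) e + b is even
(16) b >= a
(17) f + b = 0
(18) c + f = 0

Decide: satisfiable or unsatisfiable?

Unsatisfiable

Constraints 2, 7, 9, and 14 give c − b ≥ 0, b − f ≥ -1, f − e ≥ 0, e − c ≥ 3.
Adding all 4 inequalities: the left sides telescope to 0, and the right sides sum to 0 + (-1) + 0 + 3 = 2. So 0 ≥ 2, which is false.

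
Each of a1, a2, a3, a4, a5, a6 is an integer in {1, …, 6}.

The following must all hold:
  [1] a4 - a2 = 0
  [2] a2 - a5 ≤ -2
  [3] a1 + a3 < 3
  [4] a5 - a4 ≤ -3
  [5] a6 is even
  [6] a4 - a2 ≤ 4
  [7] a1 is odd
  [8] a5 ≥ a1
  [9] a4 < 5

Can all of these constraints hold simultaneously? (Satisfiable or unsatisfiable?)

Constraints 2, 4, and 6 give a5 − a2 ≥ 2, a2 − a4 ≥ -4, a4 − a5 ≥ 3.
Adding all 3 inequalities: the left sides telescope to 0, and the right sides sum to 2 + (-4) + 3 = 1. So 0 ≥ 1, which is false.

Unsatisfiable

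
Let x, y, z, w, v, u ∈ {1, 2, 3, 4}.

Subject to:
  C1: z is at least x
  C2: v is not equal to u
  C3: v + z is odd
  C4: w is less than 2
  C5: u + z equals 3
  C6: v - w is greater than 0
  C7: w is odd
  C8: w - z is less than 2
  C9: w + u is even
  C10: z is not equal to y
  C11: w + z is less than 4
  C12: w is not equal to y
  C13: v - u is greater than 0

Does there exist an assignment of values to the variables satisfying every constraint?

Satisfiable

Try x = 1, y = 3, z = 2, w = 1, v = 3, u = 1.
Check constraint 5: u + z = 3; constraint 6: v - w = 2; constraint 8: w - z = -1. The remaining constraints are straightforward to verify.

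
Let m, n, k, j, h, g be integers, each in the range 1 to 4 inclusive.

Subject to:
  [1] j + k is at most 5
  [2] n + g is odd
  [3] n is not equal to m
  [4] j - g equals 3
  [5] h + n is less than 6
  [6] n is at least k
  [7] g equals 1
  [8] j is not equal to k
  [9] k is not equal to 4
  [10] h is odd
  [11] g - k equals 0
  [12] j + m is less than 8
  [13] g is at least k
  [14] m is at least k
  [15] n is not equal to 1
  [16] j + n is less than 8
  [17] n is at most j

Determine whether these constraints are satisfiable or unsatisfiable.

Take m = 3, n = 2, k = 1, j = 4, h = 3, g = 1. Then constraint 1: j + k = 5; constraint 4: j - g = 3, and every other listed constraint is also met.

Satisfiable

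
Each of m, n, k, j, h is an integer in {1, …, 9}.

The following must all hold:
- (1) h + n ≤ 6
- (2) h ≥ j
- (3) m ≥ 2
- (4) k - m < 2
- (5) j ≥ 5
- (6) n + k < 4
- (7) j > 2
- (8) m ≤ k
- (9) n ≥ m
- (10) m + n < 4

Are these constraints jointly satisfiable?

From constraints 2 and 5: h ≥ j ≥ 5. From constraints 3 and 9: n ≥ m ≥ 2. Hence h + n ≥ 7. But constraint 1 requires h + n ≤ 6, and 6 < 7. Contradiction.

Unsatisfiable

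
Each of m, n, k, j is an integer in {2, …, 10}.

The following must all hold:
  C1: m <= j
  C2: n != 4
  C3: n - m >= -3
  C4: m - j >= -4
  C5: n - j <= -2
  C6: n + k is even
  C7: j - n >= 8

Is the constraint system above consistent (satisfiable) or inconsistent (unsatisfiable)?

Constraints 3, 4, and 7 give n − m ≥ -3, m − j ≥ -4, j − n ≥ 8.
Adding all 3 inequalities: the left sides telescope to 0, and the right sides sum to (-3) + (-4) + 8 = 1. So 0 ≥ 1, which is false.

Unsatisfiable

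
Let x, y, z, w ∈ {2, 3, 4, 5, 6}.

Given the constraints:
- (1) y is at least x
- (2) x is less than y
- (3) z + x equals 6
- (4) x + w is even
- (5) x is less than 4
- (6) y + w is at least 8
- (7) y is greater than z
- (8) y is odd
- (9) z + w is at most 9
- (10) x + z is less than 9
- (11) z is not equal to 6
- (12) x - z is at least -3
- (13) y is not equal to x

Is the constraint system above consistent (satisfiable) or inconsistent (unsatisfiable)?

Satisfiable

Take x = 3, y = 5, z = 3, w = 3. Then constraint 3: z + x = 6; constraint 6: y + w = 8, and every other listed constraint is also met.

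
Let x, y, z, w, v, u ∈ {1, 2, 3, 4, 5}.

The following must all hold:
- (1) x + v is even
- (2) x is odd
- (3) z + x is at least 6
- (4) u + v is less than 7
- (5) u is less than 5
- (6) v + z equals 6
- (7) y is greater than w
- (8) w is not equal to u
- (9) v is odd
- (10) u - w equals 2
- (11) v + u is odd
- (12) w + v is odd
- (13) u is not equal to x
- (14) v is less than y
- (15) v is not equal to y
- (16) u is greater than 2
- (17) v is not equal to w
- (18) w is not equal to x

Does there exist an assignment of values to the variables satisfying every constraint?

Satisfiable

Take x = 3, y = 5, z = 5, w = 2, v = 1, u = 4. Then constraint 3: z + x = 8; constraint 4: u + v = 5, and every other listed constraint is also met.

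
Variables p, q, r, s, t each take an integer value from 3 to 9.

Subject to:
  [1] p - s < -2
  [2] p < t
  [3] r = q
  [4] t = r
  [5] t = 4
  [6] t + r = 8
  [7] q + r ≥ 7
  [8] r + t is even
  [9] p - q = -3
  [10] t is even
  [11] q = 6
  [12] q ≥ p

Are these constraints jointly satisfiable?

Constraint 5 fixes t = 4 and constraint 11 fixes q = 6. Constraints 3 and 4 give t = r = q, so t = q. But 4 ≠ 6 — contradiction.

Unsatisfiable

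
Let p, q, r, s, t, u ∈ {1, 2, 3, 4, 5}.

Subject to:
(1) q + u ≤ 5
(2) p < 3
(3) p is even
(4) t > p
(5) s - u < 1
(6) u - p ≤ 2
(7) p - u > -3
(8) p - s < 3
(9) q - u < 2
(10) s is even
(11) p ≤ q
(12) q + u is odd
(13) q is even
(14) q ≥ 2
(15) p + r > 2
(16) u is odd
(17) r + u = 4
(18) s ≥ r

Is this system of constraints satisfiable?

The assignment p = 2, q = 2, r = 1, s = 2, t = 4, u = 3 works:
  constraint 1 holds since q + u = 5.
  constraint 5 holds since s - u = -1.
  constraint 6 holds since u - p = 1.
The rest check out directly.

Satisfiable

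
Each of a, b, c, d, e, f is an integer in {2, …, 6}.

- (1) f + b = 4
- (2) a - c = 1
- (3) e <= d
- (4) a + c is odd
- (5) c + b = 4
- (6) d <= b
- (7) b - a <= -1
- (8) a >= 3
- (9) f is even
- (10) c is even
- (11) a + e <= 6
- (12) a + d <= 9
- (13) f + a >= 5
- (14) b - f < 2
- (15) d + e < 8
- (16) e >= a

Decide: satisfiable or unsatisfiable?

Unsatisfiable

Constraints 3, 6, 7, and 16 give a ≤ e, e ≤ d, d ≤ b, b < a. Chaining: a ≤ e ≤ d ≤ b < a, which forces a < a — impossible.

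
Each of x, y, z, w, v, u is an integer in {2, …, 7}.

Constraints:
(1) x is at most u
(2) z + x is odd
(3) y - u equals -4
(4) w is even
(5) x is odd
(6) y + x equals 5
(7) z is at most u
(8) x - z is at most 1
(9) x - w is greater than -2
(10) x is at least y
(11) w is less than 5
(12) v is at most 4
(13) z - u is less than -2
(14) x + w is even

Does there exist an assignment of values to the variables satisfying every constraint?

Constraint 5 makes x odd and constraint 4 makes w even, so x + w must be odd. Constraint 14 says x + w is even — contradiction.

Unsatisfiable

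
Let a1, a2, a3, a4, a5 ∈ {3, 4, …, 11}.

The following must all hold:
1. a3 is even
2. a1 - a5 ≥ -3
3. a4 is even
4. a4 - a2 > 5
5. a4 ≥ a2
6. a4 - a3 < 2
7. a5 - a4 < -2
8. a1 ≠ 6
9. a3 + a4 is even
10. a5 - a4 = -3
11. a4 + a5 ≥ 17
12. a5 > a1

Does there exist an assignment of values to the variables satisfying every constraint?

Setting (a1, a2, a3, a4, a5) = (5, 3, 10, 10, 7) satisfies everything: constraint 2: a1 - a5 = -2; constraint 4: a4 - a2 = 7; constraint 6: a4 - a3 = 0, and the others follow.

Satisfiable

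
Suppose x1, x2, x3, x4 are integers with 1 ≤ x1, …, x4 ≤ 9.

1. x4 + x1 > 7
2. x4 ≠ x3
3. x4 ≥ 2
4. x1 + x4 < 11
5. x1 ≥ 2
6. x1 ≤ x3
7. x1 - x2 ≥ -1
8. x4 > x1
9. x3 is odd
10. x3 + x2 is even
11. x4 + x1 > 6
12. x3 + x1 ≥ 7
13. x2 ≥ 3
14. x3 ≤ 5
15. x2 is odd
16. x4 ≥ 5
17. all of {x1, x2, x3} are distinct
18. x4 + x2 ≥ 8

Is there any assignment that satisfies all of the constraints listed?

The assignment x1 = 2, x2 = 3, x3 = 5, x4 = 7 works:
  constraint 1 holds since x4 + x1 = 9.
  constraint 4 holds since x1 + x4 = 9.
  constraint 7 holds since x1 - x2 = -1.
The rest check out directly.

Satisfiable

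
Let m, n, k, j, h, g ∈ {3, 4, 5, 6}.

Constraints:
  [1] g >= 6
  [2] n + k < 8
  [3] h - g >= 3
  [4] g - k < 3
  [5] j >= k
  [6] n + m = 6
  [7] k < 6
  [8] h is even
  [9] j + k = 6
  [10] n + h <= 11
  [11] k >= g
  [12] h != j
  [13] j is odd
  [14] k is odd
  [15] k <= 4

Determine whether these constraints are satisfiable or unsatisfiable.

Unsatisfiable

From constraint 1: g ≥ 6. From constraints 11 and 15: g ≤ k and k ≤ 4, so g ≤ 4. But 4 < 6, so no value of g works.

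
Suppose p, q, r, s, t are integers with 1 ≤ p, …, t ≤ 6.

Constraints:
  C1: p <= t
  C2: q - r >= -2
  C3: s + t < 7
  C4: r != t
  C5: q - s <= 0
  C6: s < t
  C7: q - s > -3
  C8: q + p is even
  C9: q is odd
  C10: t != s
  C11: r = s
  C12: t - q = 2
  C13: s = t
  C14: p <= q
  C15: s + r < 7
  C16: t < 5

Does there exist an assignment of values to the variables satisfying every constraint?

Unsatisfiable

From constraints 11 and 13, r = s = t, so r = t. But constraint 4 says r ≠ t. Contradiction.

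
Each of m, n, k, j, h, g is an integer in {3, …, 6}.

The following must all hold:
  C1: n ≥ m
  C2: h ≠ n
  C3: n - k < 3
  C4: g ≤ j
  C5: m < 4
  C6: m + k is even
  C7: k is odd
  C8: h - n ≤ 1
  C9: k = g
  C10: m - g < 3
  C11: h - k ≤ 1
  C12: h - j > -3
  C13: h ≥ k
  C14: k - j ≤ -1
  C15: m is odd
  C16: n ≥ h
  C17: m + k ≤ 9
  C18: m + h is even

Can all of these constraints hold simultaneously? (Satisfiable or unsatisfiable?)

Satisfiable

Take m = 3, n = 4, k = 3, j = 4, h = 3, g = 3. Then constraint 3: n - k = 1; constraint 8: h - n = -1, and every other listed constraint is also met.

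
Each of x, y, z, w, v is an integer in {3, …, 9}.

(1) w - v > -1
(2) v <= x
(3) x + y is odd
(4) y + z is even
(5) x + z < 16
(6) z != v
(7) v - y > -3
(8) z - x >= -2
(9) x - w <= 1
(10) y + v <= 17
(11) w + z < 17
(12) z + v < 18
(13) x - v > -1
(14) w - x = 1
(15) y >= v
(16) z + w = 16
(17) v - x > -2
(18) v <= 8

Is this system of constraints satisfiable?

Take x = 8, y = 9, z = 7, w = 9, v = 8. Then constraint 1: w - v = 1; constraint 5: x + z = 15, and every other listed constraint is also met.

Satisfiable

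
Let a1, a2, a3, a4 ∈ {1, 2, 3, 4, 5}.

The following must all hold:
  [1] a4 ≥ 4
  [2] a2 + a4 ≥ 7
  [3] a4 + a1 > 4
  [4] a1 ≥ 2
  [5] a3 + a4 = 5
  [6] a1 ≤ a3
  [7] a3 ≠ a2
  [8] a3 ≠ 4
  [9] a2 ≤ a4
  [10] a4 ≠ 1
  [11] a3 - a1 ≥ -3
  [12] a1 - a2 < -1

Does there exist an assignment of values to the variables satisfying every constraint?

Unsatisfiable

From constraints 4 and 6: a3 ≥ a1 ≥ 2. From constraint 1: a4 ≥ 4. Hence a3 + a4 ≥ 6. But constraint 5 requires a3 + a4 = 5, and 5 < 6. Contradiction.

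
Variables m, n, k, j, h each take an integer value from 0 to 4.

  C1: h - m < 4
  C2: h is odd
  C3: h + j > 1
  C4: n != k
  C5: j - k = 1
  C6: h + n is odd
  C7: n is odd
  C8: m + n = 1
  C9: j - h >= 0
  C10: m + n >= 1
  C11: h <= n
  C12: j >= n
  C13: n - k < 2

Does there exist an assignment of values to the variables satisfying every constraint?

Constraint 2 makes h odd and constraint 7 makes n odd, so h + n must be even. Constraint 6 says h + n is odd — contradiction.

Unsatisfiable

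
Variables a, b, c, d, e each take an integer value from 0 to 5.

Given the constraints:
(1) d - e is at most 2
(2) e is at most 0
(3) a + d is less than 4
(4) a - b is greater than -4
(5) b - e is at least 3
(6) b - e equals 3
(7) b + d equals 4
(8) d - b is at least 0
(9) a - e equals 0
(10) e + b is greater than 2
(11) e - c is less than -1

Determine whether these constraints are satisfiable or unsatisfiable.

Constraints 1, 5, and 8 give e − d ≥ -2, d − b ≥ 0, b − e ≥ 3.
Adding all 3 inequalities: the left sides telescope to 0, and the right sides sum to (-2) + 0 + 3 = 1. So 0 ≥ 1, which is false.

Unsatisfiable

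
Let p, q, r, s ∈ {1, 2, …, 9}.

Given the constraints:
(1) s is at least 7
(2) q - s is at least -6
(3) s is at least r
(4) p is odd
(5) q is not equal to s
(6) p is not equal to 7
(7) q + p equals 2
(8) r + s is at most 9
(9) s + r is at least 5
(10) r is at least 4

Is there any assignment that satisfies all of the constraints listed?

Unsatisfiable

From constraint 10: r ≥ 4. From constraint 1: s ≥ 7. Hence r + s ≥ 11. But constraint 8 requires r + s ≤ 9, and 9 < 11. Contradiction.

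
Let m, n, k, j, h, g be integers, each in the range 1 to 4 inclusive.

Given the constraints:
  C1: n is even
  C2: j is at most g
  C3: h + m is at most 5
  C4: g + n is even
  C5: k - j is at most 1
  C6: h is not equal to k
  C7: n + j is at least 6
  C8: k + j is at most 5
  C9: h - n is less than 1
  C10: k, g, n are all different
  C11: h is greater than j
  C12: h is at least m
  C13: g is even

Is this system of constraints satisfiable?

The assignment m = 2, n = 4, k = 1, j = 2, h = 3, g = 2 works:
  constraint 3 holds since h + m = 5.
  constraint 5 holds since k - j = -1.
The rest check out directly.

Satisfiable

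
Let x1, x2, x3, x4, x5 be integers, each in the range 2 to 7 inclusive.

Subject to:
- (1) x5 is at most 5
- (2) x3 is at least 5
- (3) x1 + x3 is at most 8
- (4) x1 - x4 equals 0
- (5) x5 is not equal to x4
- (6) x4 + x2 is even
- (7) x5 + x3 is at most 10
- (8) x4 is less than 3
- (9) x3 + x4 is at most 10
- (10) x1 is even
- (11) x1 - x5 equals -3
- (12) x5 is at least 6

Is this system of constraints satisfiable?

Unsatisfiable

From constraint 12: x5 ≥ 6. From constraint 2: x3 ≥ 5. Hence x5 + x3 ≥ 11. But constraint 7 requires x5 + x3 ≤ 10, and 10 < 11. Contradiction.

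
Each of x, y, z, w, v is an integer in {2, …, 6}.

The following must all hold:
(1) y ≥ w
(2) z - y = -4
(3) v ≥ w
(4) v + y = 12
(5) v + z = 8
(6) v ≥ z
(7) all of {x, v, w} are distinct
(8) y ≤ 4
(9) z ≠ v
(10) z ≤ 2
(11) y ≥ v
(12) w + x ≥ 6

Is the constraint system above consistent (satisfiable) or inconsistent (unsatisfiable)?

Unsatisfiable

From constraints 8 and 11: v ≤ y ≤ 4. From constraint 10: z ≤ 2. Hence v + z ≤ 6. But constraint 5 requires v + z = 8, and 8 > 6. Contradiction.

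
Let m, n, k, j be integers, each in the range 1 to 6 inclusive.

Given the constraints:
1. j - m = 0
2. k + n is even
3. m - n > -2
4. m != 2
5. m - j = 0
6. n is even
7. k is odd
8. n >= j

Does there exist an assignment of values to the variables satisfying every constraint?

Constraint 7 makes k odd and constraint 6 makes n even, so k + n must be odd. Constraint 2 says k + n is even — contradiction.

Unsatisfiable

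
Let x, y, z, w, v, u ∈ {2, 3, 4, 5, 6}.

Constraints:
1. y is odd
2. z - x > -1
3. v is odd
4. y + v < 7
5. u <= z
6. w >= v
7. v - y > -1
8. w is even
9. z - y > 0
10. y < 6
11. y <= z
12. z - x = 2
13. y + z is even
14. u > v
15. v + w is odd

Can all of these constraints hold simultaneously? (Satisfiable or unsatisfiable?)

Satisfiable

Setting (x, y, z, w, v, u) = (3, 3, 5, 4, 3, 4) satisfies everything: constraint 2: z - x = 2; constraint 4: y + v = 6, and the others follow.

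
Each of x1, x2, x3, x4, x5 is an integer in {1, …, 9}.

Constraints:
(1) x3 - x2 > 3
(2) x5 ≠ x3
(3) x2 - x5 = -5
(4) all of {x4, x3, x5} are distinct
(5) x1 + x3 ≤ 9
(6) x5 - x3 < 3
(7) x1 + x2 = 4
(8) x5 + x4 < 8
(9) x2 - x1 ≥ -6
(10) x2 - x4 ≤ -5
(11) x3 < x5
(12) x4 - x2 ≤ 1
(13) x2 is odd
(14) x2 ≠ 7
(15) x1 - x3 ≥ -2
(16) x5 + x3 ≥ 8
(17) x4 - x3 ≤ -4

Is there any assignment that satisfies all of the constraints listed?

Constraints 9, 10, 15, and 17 give x1 − x3 ≥ -2, x3 − x4 ≥ 4, x4 − x2 ≥ 5, x2 − x1 ≥ -6.
Adding all 4 inequalities: the left sides telescope to 0, and the right sides sum to (-2) + 4 + 5 + (-6) = 1. So 0 ≥ 1, which is false.

Unsatisfiable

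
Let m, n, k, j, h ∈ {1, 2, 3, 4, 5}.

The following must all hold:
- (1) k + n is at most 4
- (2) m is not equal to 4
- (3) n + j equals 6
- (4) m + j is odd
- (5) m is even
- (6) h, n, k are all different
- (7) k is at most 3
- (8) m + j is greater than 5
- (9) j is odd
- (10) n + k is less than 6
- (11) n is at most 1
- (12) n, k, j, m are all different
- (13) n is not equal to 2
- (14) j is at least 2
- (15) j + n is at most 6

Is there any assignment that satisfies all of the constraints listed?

Take m = 2, n = 1, k = 3, j = 5, h = 5. Then constraint 1: k + n = 4; constraint 3: n + j = 6; constraint 8: m + j = 7, and every other listed constraint is also met.

Satisfiable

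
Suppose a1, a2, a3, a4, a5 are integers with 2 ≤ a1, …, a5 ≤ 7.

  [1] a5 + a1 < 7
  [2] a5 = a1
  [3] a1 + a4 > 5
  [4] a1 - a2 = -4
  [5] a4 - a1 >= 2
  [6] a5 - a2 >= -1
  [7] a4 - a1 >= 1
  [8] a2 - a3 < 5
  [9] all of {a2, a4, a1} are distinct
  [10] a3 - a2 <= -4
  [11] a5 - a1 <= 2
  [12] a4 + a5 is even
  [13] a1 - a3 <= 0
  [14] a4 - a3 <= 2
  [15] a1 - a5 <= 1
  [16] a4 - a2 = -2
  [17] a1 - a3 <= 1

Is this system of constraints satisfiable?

Unsatisfiable

Constraints 5, 6, 10, 11, and 14 give a1 − a5 ≥ -2, a5 − a2 ≥ -1, a2 − a3 ≥ 4, a3 − a4 ≥ -2, a4 − a1 ≥ 2.
Adding all 5 inequalities: the left sides telescope to 0, and the right sides sum to (-2) + (-1) + 4 + (-2) + 2 = 1. So 0 ≥ 1, which is false.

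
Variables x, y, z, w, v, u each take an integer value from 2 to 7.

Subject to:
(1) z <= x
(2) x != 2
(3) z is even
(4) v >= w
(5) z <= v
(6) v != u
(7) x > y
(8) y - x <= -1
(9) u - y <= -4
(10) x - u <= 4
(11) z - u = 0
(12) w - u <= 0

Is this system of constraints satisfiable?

Unsatisfiable

Constraints 8, 9, and 10 give y − u ≥ 4, u − x ≥ -4, x − y ≥ 1.
Adding all 3 inequalities: the left sides telescope to 0, and the right sides sum to 4 + (-4) + 1 = 1. So 0 ≥ 1, which is false.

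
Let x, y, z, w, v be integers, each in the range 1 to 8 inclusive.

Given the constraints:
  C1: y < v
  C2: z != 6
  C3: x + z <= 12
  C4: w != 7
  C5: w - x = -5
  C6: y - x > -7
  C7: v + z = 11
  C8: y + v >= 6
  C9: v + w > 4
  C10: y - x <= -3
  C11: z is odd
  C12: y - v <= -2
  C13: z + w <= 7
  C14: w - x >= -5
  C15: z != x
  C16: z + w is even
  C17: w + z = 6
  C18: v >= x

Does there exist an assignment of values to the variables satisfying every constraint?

Setting (x, y, z, w, v) = (6, 1, 5, 1, 6) satisfies everything: constraint 3: x + z = 11; constraint 5: w - x = -5, and the others follow.

Satisfiable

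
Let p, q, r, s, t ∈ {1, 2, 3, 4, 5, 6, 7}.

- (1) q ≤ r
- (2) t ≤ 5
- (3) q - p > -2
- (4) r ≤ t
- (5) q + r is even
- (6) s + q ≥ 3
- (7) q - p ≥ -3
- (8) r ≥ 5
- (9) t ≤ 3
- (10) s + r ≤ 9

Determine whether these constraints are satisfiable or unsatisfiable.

Unsatisfiable

From constraints 4 and 8: t ≥ r and r ≥ 5, so t ≥ 5. From constraint 9: t ≤ 3. But 3 < 5, so no value of t works.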